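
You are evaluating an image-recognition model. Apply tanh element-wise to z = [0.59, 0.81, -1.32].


tanh(0.59) = 0.5299
tanh(0.81) = 0.6696
tanh(-1.32) = -0.8668
result = [0.5299, 0.6696, -0.8668]

[0.5299, 0.6696, -0.8668]


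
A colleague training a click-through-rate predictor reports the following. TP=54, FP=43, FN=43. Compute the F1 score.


Precision = 54/97 = 0.5567
Recall = 54/97 = 0.5567
F1 = 2·P·R/(P+R) = 2·TP/(2·TP+FP+FN) = 108/(108+43+43) = 108/194 = 0.5567

0.5567


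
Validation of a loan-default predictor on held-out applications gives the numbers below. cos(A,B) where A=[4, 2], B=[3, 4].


A·B = 4·3 + 2·4 = 20
‖A‖ = √20 = 4.4721, ‖B‖ = √25 = 5
cos = 20/(√20·√25) = 20/√500 = 0.8944

0.8944


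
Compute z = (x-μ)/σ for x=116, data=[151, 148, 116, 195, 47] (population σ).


μ = 131.4, σ = 49.1227
z = (116 - 131.4)/49.1227 = -0.3135

-0.3135


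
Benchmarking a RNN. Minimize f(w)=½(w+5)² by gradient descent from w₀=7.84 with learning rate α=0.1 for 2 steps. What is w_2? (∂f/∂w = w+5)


step 1: grad = 7.84+5 = 12.84; w = 7.84 - 0.1·(12.84) = 6.556
step 2: grad = 6.556+5 = 11.556; w = 6.556 - 0.1·(11.556) = 5.4004

5.4004


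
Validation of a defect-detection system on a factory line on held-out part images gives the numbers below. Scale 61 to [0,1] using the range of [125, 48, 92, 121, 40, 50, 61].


min=40, max=125
(61-40)/(125-40) = 21/85 = 0.2471

0.2471


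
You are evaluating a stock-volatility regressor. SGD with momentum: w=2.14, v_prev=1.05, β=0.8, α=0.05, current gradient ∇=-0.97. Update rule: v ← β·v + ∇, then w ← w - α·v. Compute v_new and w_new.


v_new = 0.8·1.05 - 0.97 = 0.84 - 0.97 = -0.13
w_new = 2.14 - 0.05·-0.13 = 2.14 + 0.0065 = 2.1465

v_new=-0.13, w_new=2.1465


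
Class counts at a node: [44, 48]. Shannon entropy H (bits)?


Probabilities: [44/92, 48/92] ≈ [0.4783, 0.5217]
H = -((44/92)·log₂(44/92) + (48/92)·log₂(48/92))
  = 0.9986 bits

0.9986 bits


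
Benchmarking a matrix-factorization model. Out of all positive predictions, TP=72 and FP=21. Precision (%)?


Precision = TP/(TP+FP)
= 72/(72+21)
= 72/93 = 77.42%

77.42%


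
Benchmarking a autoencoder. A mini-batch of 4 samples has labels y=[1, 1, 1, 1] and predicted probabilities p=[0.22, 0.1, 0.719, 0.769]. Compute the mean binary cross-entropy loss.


L[0] = -ln(0.22) = 1.5141
L[1] = -ln(0.1) = 2.3026
L[2] = -ln(0.719) = 0.3299
L[3] = -ln(0.769) = 0.2627
mean = (1.5141 + 2.3026 + 0.3299 + 0.2627)/4 = 1.1023

1.1023


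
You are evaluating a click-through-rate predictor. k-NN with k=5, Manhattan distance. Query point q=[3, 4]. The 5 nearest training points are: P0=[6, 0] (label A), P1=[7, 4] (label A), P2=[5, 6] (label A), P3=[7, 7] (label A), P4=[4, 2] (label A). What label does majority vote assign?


d(q,P0) = 7  (label A)
d(q,P1) = 4  (label A)
d(q,P2) = 4  (label A)
d(q,P3) = 7  (label A)
d(q,P4) = 3  (label A)
Votes: A=5, B=0
Majority → A

A


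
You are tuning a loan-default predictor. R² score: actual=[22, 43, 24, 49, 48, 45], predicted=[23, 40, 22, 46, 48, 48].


ȳ = 38.5
SS_res = Σ(y-ŷ)² = 32
SS_tot = Σ(y-ȳ)² = 745.5
R² = 1 - SS_res/SS_tot = 1 - 0.0429 = 0.9571

0.9571


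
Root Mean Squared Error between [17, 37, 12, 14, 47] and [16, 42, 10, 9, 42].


MSE = 80/5 = 16
RMSE = √(80/5) = 4.0

4.0


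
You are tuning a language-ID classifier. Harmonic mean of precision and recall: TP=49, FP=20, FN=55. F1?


Precision = 49/69 = 0.7101
Recall = 49/104 = 0.4712
F1 = 2·P·R/(P+R) = 2·TP/(2·TP+FP+FN) = 98/(98+20+55) = 98/173 = 0.5665

0.5665


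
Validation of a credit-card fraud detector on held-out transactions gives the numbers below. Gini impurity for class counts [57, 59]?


Probabilities: [57/116, 59/116] ≈ [0.4914, 0.5086]
Σpᵢ² = (3249 + 3481)/116² = 6730/13456
Gini = 1 - Σpᵢ² = 1 - 6730/13456 = 0.4999

0.4999


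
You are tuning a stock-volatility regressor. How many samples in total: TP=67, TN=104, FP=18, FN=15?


Total = TP + TN + FP + FN
= 67 + 104 + 18 + 15
= 204
(Predicted positive: 85, predicted negative: 119)

204


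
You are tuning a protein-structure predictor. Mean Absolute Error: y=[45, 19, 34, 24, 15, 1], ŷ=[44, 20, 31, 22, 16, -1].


Absolute errors: |45-44|=1, |19-20|=1, |34-31|=3, |24-22|=2, |15-16|=1, |1+ 1|=2
Sum = 10
MAE = 10/6 = 5/3

5/3


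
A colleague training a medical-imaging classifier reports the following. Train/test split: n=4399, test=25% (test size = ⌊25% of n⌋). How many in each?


Test = ⌊4399·25/100⌋ = 1099
Train = 4399 - 1099 = 3300

Train: 3300, Test: 1099


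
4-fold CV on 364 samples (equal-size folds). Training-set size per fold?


Fold size = 364/4 = 91
Training per fold = 364 - 91 = 273

273


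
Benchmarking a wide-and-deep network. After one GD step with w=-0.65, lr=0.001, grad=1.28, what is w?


w_new = w - α·∇
= -0.65 - 0.001·1.28
= -0.65 - 0.00128
= -0.65128

-0.65128


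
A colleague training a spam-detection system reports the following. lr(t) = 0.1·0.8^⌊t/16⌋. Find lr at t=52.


n_drops = ⌊52/16⌋ = 3
lr = 0.1·0.8^3 = 0.1·0.512 = 0.0512

0.0512


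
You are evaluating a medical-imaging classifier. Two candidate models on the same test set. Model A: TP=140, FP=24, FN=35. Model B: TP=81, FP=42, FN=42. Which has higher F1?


Model A: P=140/164=0.8537, R=140/175=0.8, F1=2PR/(P+R)=2TP/(2TP+FP+FN)=280/339=0.826
Model B: P=81/123=0.6585, R=81/123=0.6585, F1=2PR/(P+R)=2TP/(2TP+FP+FN)=162/246=0.6585
0.826 > 0.6585 → Model A

Model A


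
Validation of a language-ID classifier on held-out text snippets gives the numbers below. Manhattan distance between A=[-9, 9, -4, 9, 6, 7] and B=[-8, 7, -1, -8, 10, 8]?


d = |-9+ 8| + |9-7| + |-4+ 1| + |9+ 8| + |6-10| + |7-8|
  = 1 + 2 + 3 + 17 + 4 + 1
  = 28

28


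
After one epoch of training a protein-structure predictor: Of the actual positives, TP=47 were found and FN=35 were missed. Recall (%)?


Recall = TP/(TP+FN)
= 47/(47+35)
= 47/82 = 57.32%

57.32%


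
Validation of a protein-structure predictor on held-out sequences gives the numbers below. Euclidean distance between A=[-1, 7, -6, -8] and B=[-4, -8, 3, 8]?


d = √((-1+ 4)² + (7+ 8)² + (-6-3)² + (-8-8)²)
  = √(9 + 225 + 81 + 256)
  = √571 = 23.8956

23.8956


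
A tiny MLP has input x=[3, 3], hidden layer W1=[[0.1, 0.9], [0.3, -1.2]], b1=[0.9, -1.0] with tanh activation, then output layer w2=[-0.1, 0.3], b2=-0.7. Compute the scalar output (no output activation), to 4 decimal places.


z1[0] = (0.1)·(3) + (0.9)·(3) + 0.9 = 3.9
z1[1] = (0.3)·(3) + (-1.2)·(3) - 1.0 = -3.7
h = tanh(z1) = [0.9992, -0.9988]
output = (-0.1)·(0.9992) + (0.3)·(-0.9988) - 0.7 = -1.0996

-1.0996


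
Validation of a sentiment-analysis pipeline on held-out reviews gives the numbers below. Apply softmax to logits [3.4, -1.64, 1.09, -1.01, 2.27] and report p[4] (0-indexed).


Exponentials: e^3.4=29.9641, e^-1.64=0.194, e^1.09=2.9743, e^-1.01=0.3642, e^2.27=9.6794
Sum = 43.176
Softmax = [0.694, 0.0045, 0.0689, 0.0084, 0.2242]
p[4] = 9.6794/43.176 = 0.2242

0.2242


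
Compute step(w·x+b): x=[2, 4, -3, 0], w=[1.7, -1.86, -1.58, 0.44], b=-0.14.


z = (2)·(1.7) + (4)·(-1.86) + (-3)·(-1.58) + (0)·(0.44) - 0.14
  = 0.56
step(z) = 1 (z≥0)

1


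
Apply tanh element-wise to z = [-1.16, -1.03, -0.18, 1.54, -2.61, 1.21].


tanh(-1.16) = -0.821
tanh(-1.03) = -0.7739
tanh(-0.18) = -0.1781
tanh(1.54) = 0.9121
tanh(-2.61) = -0.9892
tanh(1.21) = 0.8367
result = [-0.821, -0.7739, -0.1781, 0.9121, -0.9892, 0.8367]

[-0.821, -0.7739, -0.1781, 0.9121, -0.9892, 0.8367]


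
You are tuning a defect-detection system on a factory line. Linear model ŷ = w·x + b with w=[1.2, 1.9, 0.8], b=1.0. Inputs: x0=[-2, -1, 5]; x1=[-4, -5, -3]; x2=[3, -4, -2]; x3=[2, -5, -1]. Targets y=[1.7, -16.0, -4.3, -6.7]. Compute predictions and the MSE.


ŷ0 = (1.2)·(-2) + (1.9)·(-1) + (0.8)·(5) + 1.0 = 0.7
ŷ1 = (1.2)·(-4) + (1.9)·(-5) + (0.8)·(-3) + 1.0 = -15.7
ŷ2 = (1.2)·(3) + (1.9)·(-4) + (0.8)·(-2) + 1.0 = -4.6
ŷ3 = (1.2)·(2) + (1.9)·(-5) + (0.8)·(-1) + 1.0 = -6.9
errors² = [1.0, 0.09, 0.09, 0.04]
MSE = 1.2200/4 = 0.305

0.305


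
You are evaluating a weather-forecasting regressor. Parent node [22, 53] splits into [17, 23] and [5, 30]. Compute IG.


Parent = [22, 53], H_parent = 0.873
H_left = 0.9837 (n=40), H_right = 0.5917 (n=35)
H_children = (40/75)·0.9837 + (35/75)·0.5917 = 0.8008
IG = 0.873 - 0.8008 = 0.0722

0.0722


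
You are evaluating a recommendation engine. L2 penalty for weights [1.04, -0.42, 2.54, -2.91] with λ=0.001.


‖w‖₂² = (1.04)² + (-0.42)² + (2.54)² + (-2.91)²
     = 1.0816 + 0.1764 + 6.4516 + 8.4681
     = 16.1777
λ·‖w‖₂² = 0.001·16.1777 = 0.016178

0.016178


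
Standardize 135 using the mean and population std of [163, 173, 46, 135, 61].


μ = 115.6, σ = 52.4275
z = (135 - 115.6)/52.4275 = 0.37

0.37


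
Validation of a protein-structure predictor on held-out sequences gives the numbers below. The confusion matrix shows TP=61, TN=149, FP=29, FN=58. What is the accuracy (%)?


Accuracy = (TP+TN)/(TP+TN+FP+FN)
= (61+149)/(297)
= 210/297 = 70.71%

70.71%


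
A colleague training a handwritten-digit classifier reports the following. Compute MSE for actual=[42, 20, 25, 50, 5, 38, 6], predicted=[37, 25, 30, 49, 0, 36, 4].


Squared errors: (42-37)²=25, (20-25)²=25, (25-30)²=25, (50-49)²=1, (5-0)²=25, (38-36)²=4, (6-4)²=4
Sum = 109
MSE = 109/7 = 109/7

109/7


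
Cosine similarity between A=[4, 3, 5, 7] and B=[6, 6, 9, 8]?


A·B = 4·6 + 3·6 + 5·9 + 7·8 = 143
‖A‖ = √99 = 9.9499, ‖B‖ = √217 = 14.7309
cos = 143/(√99·√217) = 143/√21483 = 0.9756

0.9756


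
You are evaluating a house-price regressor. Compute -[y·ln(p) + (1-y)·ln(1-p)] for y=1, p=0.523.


BCE = -[y·ln(p) + (1-y)·ln(1-p)]
= -1·ln(0.523) - 0
= -ln(0.523) = 0.6482

0.6482


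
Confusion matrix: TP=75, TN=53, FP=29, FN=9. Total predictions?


Total = TP + TN + FP + FN
= 75 + 53 + 29 + 9
= 166
(Predicted positive: 104, predicted negative: 62)

166


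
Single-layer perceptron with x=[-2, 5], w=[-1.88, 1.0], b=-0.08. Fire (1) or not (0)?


z = (-2)·(-1.88) + (5)·(1.0) - 0.08
  = 8.68
step(z) = 1 (z≥0)

1


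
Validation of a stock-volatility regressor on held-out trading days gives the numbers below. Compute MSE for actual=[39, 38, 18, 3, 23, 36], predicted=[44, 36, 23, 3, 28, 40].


Squared errors: (39-44)²=25, (38-36)²=4, (18-23)²=25, (3-3)²=0, (23-28)²=25, (36-40)²=16
Sum = 95
MSE = 95/6 = 95/6

95/6


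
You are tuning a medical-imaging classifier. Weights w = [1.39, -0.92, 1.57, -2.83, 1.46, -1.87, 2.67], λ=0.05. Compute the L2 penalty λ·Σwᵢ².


‖w‖₂² = (1.39)² + (-0.92)² + (1.57)² + (-2.83)² + (1.46)² + (-1.87)² + (2.67)²
     = 1.9321 + 0.8464 + 2.4649 + 8.0089 + 2.1316 + 3.4969 + 7.1289
     = 26.0097
λ·‖w‖₂² = 0.05·26.0097 = 1.300485

1.300485


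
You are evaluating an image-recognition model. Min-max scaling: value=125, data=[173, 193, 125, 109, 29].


min=29, max=193
(125-29)/(193-29) = 96/164 = 0.5854

0.5854


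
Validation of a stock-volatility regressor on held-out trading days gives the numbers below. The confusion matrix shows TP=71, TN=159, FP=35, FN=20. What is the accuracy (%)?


Accuracy = (TP+TN)/(TP+TN+FP+FN)
= (71+159)/(285)
= 230/285 = 80.7%

80.7%


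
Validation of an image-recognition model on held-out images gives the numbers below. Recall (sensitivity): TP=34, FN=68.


Recall = TP/(TP+FN)
= 34/(34+68)
= 34/102 = 33.33%

33.33%


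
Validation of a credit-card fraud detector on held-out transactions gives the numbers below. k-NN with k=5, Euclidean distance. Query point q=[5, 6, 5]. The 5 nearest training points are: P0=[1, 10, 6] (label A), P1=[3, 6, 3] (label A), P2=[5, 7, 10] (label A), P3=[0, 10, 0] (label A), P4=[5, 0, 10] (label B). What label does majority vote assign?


d(q,P0) = 5.7446  (label A)
d(q,P1) = 2.8284  (label A)
d(q,P2) = 5.099  (label A)
d(q,P3) = 8.124  (label A)
d(q,P4) = 7.8102  (label B)
Votes: A=4, B=1
Majority → A

A


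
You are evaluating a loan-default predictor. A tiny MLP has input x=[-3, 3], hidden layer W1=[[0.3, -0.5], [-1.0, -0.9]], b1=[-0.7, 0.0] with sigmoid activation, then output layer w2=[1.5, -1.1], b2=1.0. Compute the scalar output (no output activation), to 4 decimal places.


z1[0] = (0.3)·(-3) + (-0.5)·(3) - 0.7 = -3.1
z1[1] = (-1.0)·(-3) + (-0.9)·(3) + 0.0 = 0.3
h = sigmoid(z1) = [0.0431, 0.5744]
output = (1.5)·(0.0431) + (-1.1)·(0.5744) + 1.0 = 0.4328

0.4328


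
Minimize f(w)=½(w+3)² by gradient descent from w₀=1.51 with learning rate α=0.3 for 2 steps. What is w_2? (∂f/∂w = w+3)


step 1: grad = 1.51+3 = 4.51; w = 1.51 - 0.3·(4.51) = 0.157
step 2: grad = 0.157+3 = 3.157; w = 0.157 - 0.3·(3.157) = -0.7901

-0.7901


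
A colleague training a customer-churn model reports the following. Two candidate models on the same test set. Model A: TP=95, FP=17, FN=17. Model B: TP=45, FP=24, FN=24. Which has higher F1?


Model A: P=95/112=0.8482, R=95/112=0.8482, F1=2PR/(P+R)=2TP/(2TP+FP+FN)=190/224=0.8482
Model B: P=45/69=0.6522, R=45/69=0.6522, F1=2PR/(P+R)=2TP/(2TP+FP+FN)=90/138=0.6522
0.8482 > 0.6522 → Model A

Model A


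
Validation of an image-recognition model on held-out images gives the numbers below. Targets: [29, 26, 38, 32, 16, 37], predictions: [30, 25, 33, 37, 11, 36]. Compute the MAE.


Absolute errors: |29-30|=1, |26-25|=1, |38-33|=5, |32-37|=5, |16-11|=5, |37-36|=1
Sum = 18
MAE = 18/6 = 3

3


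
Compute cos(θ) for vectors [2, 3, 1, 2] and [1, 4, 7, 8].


A·B = 2·1 + 3·4 + 1·7 + 2·8 = 37
‖A‖ = √18 = 4.2426, ‖B‖ = √130 = 11.4018
cos = 37/(√18·√130) = 37/√2340 = 0.7649

0.7649


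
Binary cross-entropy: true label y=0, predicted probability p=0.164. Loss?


BCE = -[y·ln(p) + (1-y)·ln(1-p)]
= -0 - 1·ln(1-0.164)
= -ln(0.836) = 0.1791

0.1791


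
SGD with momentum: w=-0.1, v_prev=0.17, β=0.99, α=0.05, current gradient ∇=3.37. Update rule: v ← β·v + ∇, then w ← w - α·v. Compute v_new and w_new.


v_new = 0.99·0.17 + 3.37 = 0.1683 + 3.37 = 3.5383
w_new = -0.1 - 0.05·3.5383 = -0.1 - 0.176915 = -0.276915

v_new=3.5383, w_new=-0.276915


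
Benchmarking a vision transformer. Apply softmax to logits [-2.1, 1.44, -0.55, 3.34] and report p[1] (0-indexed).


Exponentials: e^-2.1=0.1225, e^1.44=4.2207, e^-0.55=0.5769, e^3.34=28.2191
Sum = 33.1392
Softmax = [0.0037, 0.1274, 0.0174, 0.8515]
p[1] = 4.2207/33.1392 = 0.1274

0.1274


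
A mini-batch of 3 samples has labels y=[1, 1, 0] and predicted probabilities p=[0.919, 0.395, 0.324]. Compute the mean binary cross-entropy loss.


L[0] = -ln(0.919) = 0.0845
L[1] = -ln(0.395) = 0.9289
L[2] = -ln(1-0.324) = -ln(0.676) = 0.3916
mean = (0.0845 + 0.9289 + 0.3916)/3 = 0.4683

0.4683


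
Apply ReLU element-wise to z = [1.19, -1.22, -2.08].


ReLU(1.19) = max(0, 1.19) = 1.19
ReLU(-1.22) = max(0, -1.22) = 0.0
ReLU(-2.08) = max(0, -2.08) = 0.0
result = [1.19, 0.0, 0.0]

[1.19, 0.0, 0.0]


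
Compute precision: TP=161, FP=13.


Precision = TP/(TP+FP)
= 161/(161+13)
= 161/174 = 92.53%

92.53%


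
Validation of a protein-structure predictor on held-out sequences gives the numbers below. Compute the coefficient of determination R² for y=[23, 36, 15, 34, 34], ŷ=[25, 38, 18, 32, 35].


ȳ = 28.4
SS_res = Σ(y-ŷ)² = 22
SS_tot = Σ(y-ȳ)² = 329.2
R² = 1 - SS_res/SS_tot = 1 - 0.0668 = 0.9332

0.9332


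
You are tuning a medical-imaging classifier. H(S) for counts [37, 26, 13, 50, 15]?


Probabilities: [37/141, 26/141, 13/141, 50/141, 15/141] ≈ [0.2624, 0.1844, 0.0922, 0.3546, 0.1064]
H = -((37/141)·log₂(37/141) + (26/141)·log₂(26/141) + (13/141)·log₂(13/141) + (50/141)·log₂(50/141) + (15/141)·log₂(15/141))
  = 2.1476 bits

2.1476 bits


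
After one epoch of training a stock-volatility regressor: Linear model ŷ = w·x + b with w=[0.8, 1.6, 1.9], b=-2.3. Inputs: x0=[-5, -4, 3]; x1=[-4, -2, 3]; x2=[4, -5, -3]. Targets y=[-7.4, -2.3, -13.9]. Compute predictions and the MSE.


ŷ0 = (0.8)·(-5) + (1.6)·(-4) + (1.9)·(3) - 2.3 = -7.0
ŷ1 = (0.8)·(-4) + (1.6)·(-2) + (1.9)·(3) - 2.3 = -3.0
ŷ2 = (0.8)·(4) + (1.6)·(-5) + (1.9)·(-3) - 2.3 = -12.8
errors² = [0.16, 0.49, 1.21]
MSE = 1.8600/3 = 0.62

0.62


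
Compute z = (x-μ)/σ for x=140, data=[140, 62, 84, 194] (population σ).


μ = 120, σ = 51.3225
z = (140 - 120)/51.3225 = 0.3897

0.3897


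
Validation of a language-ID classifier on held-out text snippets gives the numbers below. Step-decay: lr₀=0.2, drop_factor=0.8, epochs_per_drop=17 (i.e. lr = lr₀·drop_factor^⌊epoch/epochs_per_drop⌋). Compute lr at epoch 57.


n_drops = ⌊57/17⌋ = 3
lr = 0.2·0.8^3 = 0.2·0.512 = 0.1024

0.1024


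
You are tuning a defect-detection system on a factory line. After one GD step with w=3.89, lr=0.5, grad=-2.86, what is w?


w_new = w - α·∇
= 3.89 - 0.5·-2.86
= 3.89 + 1.43
= 5.32

5.32


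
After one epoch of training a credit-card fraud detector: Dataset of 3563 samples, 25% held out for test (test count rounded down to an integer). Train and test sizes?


Test = ⌊3563·25/100⌋ = 890
Train = 3563 - 890 = 2673

Train: 2673, Test: 890


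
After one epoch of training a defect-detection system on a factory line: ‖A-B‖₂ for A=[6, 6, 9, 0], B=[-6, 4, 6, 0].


d = √((6+ 6)² + (6-4)² + (9-6)² + (0-0)²)
  = √(144 + 4 + 9 + 0)
  = √157 = 12.53

12.53


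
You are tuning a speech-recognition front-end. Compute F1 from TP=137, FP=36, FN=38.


Precision = 137/173 = 0.7919
Recall = 137/175 = 0.7829
F1 = 2·P·R/(P+R) = 2·TP/(2·TP+FP+FN) = 274/(274+36+38) = 274/348 = 0.7874

0.7874


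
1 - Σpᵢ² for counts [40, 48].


Probabilities: [40/88, 48/88] ≈ [0.4545, 0.5455]
Σpᵢ² = (1600 + 2304)/88² = 3904/7744
Gini = 1 - Σpᵢ² = 1 - 3904/7744 = 0.4959

0.4959


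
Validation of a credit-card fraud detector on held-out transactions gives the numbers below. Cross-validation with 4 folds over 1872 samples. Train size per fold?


Fold size = 1872/4 = 468
Training per fold = 1872 - 468 = 1404

1404


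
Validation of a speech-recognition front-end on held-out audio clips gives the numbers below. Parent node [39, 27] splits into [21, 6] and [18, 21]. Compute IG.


Parent = [39, 27], H_parent = 0.976
H_left = 0.7642 (n=27), H_right = 0.9957 (n=39)
H_children = (27/66)·0.7642 + (39/66)·0.9957 = 0.901
IG = 0.976 - 0.901 = 0.075

0.075


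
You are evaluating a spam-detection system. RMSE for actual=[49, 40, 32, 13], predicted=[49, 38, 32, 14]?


MSE = 5/4 = 1.25
RMSE = √(5/4) = 1.118

1.118


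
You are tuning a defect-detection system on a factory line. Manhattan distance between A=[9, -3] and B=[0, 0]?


d = |9-0| + |-3-0|
  = 9 + 3
  = 12

12


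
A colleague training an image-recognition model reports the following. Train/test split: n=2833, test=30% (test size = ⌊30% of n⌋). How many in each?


Test = ⌊2833·30/100⌋ = 849
Train = 2833 - 849 = 1984

Train: 1984, Test: 849


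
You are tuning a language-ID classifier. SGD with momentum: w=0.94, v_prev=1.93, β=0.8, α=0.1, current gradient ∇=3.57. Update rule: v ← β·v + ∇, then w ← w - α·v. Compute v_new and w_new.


v_new = 0.8·1.93 + 3.57 = 1.544 + 3.57 = 5.114
w_new = 0.94 - 0.1·5.114 = 0.94 - 0.5114 = 0.4286

v_new=5.114, w_new=0.4286


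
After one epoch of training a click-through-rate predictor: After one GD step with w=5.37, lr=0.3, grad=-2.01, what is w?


w_new = w - α·∇
= 5.37 - 0.3·-2.01
= 5.37 + 0.603
= 5.973

5.973


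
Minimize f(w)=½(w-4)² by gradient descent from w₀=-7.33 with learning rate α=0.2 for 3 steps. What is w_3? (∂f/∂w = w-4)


step 1: grad = -7.33-4 = -11.33; w = -7.33 - 0.2·(-11.33) = -5.064
step 2: grad = -5.064-4 = -9.064; w = -5.064 - 0.2·(-9.064) = -3.2512
step 3: grad = -3.2512-4 = -7.2512; w = -3.2512 - 0.2·(-7.2512) = -1.80096

-1.80096


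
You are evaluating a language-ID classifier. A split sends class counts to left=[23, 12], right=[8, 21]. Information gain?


Parent = [31, 33], H_parent = 0.9993
H_left = 0.9275 (n=35), H_right = 0.8498 (n=29)
H_children = (35/64)·0.9275 + (29/64)·0.8498 = 0.8923
IG = 0.9993 - 0.8923 = 0.107

0.107


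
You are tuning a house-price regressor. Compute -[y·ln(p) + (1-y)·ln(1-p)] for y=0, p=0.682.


BCE = -[y·ln(p) + (1-y)·ln(1-p)]
= -0 - 1·ln(1-0.682)
= -ln(0.318) = 1.1457

1.1457


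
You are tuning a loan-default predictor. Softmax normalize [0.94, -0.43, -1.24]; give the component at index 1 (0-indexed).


Exponentials: e^0.94=2.56, e^-0.43=0.6505, e^-1.24=0.2894
Sum = 3.4999
Softmax = [0.7314, 0.1859, 0.0827]
p[1] = 0.6505/3.4999 = 0.1859

0.1859


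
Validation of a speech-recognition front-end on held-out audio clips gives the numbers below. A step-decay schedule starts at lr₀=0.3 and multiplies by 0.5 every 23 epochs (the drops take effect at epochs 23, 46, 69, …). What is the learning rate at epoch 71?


n_drops = ⌊71/23⌋ = 3
lr = 0.3·0.5^3 = 0.3·0.125 = 0.0375

0.0375


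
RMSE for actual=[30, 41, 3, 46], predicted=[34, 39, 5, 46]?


MSE = 24/4 = 6
RMSE = √(24/4) = 2.4495

2.4495


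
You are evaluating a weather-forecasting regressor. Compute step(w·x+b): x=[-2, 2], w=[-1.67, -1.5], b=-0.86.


z = (-2)·(-1.67) + (2)·(-1.5) - 0.86
  = -0.52
step(z) = 0 (z<0)

0


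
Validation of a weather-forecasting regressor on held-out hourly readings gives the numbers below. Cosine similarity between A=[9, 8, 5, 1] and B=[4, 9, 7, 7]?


A·B = 9·4 + 8·9 + 5·7 + 1·7 = 150
‖A‖ = √171 = 13.0767, ‖B‖ = √195 = 13.9642
cos = 150/(√171·√195) = 150/√33345 = 0.8214

0.8214


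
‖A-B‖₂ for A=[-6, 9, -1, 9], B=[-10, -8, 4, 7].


d = √((-6+ 10)² + (9+ 8)² + (-1-4)² + (9-7)²)
  = √(16 + 289 + 25 + 4)
  = √334 = 18.2757

18.2757


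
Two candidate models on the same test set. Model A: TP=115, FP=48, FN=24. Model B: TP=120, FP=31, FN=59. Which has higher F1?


Model A: P=115/163=0.7055, R=115/139=0.8273, F1=2PR/(P+R)=2TP/(2TP+FP+FN)=230/302=0.7616
Model B: P=120/151=0.7947, R=120/179=0.6704, F1=2PR/(P+R)=2TP/(2TP+FP+FN)=240/330=0.7273
0.7616 > 0.7273 → Model A

Model A


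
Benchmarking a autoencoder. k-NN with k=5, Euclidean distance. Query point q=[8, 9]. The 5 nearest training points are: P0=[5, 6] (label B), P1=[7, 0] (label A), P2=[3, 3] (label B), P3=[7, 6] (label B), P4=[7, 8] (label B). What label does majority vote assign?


d(q,P0) = 4.2426  (label B)
d(q,P1) = 9.0554  (label A)
d(q,P2) = 7.8102  (label B)
d(q,P3) = 3.1623  (label B)
d(q,P4) = 1.4142  (label B)
Votes: A=1, B=4
Majority → B

B


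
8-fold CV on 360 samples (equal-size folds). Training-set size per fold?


Fold size = 360/8 = 45
Training per fold = 360 - 45 = 315

315


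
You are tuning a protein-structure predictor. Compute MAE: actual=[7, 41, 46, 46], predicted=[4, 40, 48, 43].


Absolute errors: |7-4|=3, |41-40|=1, |46-48|=2, |46-43|=3
Sum = 9
MAE = 9/4 = 9/4

9/4


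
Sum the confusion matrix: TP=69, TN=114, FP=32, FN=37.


Total = TP + TN + FP + FN
= 69 + 114 + 32 + 37
= 252
(Predicted positive: 101, predicted negative: 151)

252


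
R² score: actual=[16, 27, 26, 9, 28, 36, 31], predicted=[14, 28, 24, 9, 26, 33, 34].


ȳ = 24.7143
SS_res = Σ(y-ŷ)² = 31
SS_tot = Σ(y-ȳ)² = 507.43
R² = 1 - SS_res/SS_tot = 1 - 0.0611 = 0.9389

0.9389


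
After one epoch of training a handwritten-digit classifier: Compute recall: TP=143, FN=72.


Recall = TP/(TP+FN)
= 143/(143+72)
= 143/215 = 66.51%

66.51%


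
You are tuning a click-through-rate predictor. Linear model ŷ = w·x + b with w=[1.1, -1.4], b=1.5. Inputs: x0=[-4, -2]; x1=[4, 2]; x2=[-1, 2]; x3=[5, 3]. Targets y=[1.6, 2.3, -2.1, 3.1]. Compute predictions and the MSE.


ŷ0 = (1.1)·(-4) + (-1.4)·(-2) + 1.5 = -0.1
ŷ1 = (1.1)·(4) + (-1.4)·(2) + 1.5 = 3.1
ŷ2 = (1.1)·(-1) + (-1.4)·(2) + 1.5 = -2.4
ŷ3 = (1.1)·(5) + (-1.4)·(3) + 1.5 = 2.8
errors² = [2.89, 0.64, 0.09, 0.09]
MSE = 3.7100/4 = 0.9275

0.9275


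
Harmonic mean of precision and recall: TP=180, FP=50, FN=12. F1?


Precision = 180/230 = 0.7826
Recall = 180/192 = 0.9375
F1 = 2·P·R/(P+R) = 2·TP/(2·TP+FP+FN) = 360/(360+50+12) = 360/422 = 0.8531

0.8531


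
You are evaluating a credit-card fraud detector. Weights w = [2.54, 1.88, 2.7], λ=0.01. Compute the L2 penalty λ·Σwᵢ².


‖w‖₂² = (2.54)² + (1.88)² + (2.7)²
     = 6.4516 + 3.5344 + 7.29
     = 17.276
λ·‖w‖₂² = 0.01·17.276 = 0.17276

0.17276


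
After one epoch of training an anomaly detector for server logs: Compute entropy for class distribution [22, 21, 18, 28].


Probabilities: [22/89, 21/89, 18/89, 28/89] ≈ [0.2472, 0.236, 0.2022, 0.3146]
H = -((22/89)·log₂(22/89) + (21/89)·log₂(21/89) + (18/89)·log₂(18/89) + (28/89)·log₂(28/89))
  = 1.9812 bits

1.9812 bits


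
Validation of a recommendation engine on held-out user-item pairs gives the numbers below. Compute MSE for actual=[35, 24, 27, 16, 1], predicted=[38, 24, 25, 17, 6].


Squared errors: (35-38)²=9, (24-24)²=0, (27-25)²=4, (16-17)²=1, (1-6)²=25
Sum = 39
MSE = 39/5 = 39/5

39/5


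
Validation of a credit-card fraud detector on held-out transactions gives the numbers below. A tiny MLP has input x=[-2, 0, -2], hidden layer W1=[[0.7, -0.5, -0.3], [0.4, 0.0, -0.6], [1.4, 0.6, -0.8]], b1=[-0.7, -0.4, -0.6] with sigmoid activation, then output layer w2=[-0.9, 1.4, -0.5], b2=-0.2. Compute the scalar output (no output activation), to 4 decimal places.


z1[0] = (0.7)·(-2) + (-0.5)·(0) + (-0.3)·(-2) - 0.7 = -1.5
z1[1] = (0.4)·(-2) + (0.0)·(0) + (-0.6)·(-2) - 0.4 = 0.0
z1[2] = (1.4)·(-2) + (0.6)·(0) + (-0.8)·(-2) - 0.6 = -1.8
h = sigmoid(z1) = [0.1824, 0.5, 0.1419]
output = (-0.9)·(0.1824) + (1.4)·(0.5) + (-0.5)·(0.1419) - 0.2 = 0.2649

0.2649


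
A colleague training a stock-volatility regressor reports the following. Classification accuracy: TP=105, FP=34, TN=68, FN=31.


Accuracy = (TP+TN)/(TP+TN+FP+FN)
= (105+68)/(238)
= 173/238 = 72.69%

72.69%


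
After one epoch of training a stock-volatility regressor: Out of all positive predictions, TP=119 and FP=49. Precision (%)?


Precision = TP/(TP+FP)
= 119/(119+49)
= 119/168 = 70.83%

70.83%


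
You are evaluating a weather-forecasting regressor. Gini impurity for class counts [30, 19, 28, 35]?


Probabilities: [30/112, 19/112, 28/112, 35/112] ≈ [0.2679, 0.1696, 0.25, 0.3125]
Σpᵢ² = (900 + 361 + 784 + 1225)/112² = 3270/12544
Gini = 1 - Σpᵢ² = 1 - 3270/12544 = 0.7393

0.7393


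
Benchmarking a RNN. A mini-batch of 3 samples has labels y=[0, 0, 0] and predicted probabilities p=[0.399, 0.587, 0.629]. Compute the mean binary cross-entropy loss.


L[0] = -ln(1-0.399) = -ln(0.601) = 0.5092
L[1] = -ln(1-0.587) = -ln(0.413) = 0.8843
L[2] = -ln(1-0.629) = -ln(0.371) = 0.9916
mean = (0.5092 + 0.8843 + 0.9916)/3 = 0.795

0.795


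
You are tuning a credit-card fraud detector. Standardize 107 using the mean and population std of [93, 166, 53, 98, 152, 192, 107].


μ = 123, σ = 44.9317
z = (107 - 123)/44.9317 = -0.3561

-0.3561


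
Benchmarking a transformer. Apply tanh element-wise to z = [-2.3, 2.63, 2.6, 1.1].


tanh(-2.3) = -0.9801
tanh(2.63) = 0.9897
tanh(2.6) = 0.989
tanh(1.1) = 0.8005
result = [-0.9801, 0.9897, 0.989, 0.8005]

[-0.9801, 0.9897, 0.989, 0.8005]


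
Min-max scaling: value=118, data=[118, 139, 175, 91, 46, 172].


min=46, max=175
(118-46)/(175-46) = 72/129 = 0.5581

0.5581


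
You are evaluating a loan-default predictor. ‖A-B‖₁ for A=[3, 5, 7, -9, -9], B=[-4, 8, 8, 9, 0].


d = |3+ 4| + |5-8| + |7-8| + |-9-9| + |-9-0|
  = 7 + 3 + 1 + 18 + 9
  = 38

38


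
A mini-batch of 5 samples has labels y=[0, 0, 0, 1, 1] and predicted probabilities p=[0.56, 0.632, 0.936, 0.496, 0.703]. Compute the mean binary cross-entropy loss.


L[0] = -ln(1-0.56) = -ln(0.44) = 0.821
L[1] = -ln(1-0.632) = -ln(0.368) = 0.9997
L[2] = -ln(1-0.936) = -ln(0.064) = 2.7489
L[3] = -ln(0.496) = 0.7012
L[4] = -ln(0.703) = 0.3524
mean = (0.821 + 0.9997 + 2.7489 + 0.7012 + 0.3524)/5 = 1.1246

1.1246


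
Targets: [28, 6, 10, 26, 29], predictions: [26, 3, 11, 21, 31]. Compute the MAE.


Absolute errors: |28-26|=2, |6-3|=3, |10-11|=1, |26-21|=5, |29-31|=2
Sum = 13
MAE = 13/5 = 13/5

13/5


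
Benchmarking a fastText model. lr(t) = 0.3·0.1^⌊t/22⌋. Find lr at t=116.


n_drops = ⌊116/22⌋ = 5
lr = 0.3·0.1^5 = 0.3·0.00001 = 0.000003

0.000003


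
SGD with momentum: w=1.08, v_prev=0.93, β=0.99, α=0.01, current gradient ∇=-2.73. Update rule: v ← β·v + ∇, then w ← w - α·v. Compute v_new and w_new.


v_new = 0.99·0.93 - 2.73 = 0.9207 - 2.73 = -1.8093
w_new = 1.08 - 0.01·-1.8093 = 1.08 + 0.018093 = 1.098093

v_new=-1.8093, w_new=1.098093


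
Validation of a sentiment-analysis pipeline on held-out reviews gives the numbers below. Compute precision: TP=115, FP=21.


Precision = TP/(TP+FP)
= 115/(115+21)
= 115/136 = 84.56%

84.56%


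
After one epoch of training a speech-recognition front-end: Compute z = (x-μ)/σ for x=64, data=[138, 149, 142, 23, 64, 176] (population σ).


μ = 115.3333, σ = 53.5402
z = (64 - 115.3333)/53.5402 = -0.9588

-0.9588


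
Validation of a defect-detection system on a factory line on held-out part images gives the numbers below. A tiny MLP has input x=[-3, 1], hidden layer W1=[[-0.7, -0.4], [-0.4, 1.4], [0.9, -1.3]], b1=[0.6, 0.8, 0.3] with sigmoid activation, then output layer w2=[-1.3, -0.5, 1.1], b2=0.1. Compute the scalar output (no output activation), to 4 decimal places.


z1[0] = (-0.7)·(-3) + (-0.4)·(1) + 0.6 = 2.3
z1[1] = (-0.4)·(-3) + (1.4)·(1) + 0.8 = 3.4
z1[2] = (0.9)·(-3) + (-1.3)·(1) + 0.3 = -3.7
h = sigmoid(z1) = [0.9089, 0.9677, 0.0241]
output = (-1.3)·(0.9089) + (-0.5)·(0.9677) + (1.1)·(0.0241) + 0.1 = -1.5389

-1.5389


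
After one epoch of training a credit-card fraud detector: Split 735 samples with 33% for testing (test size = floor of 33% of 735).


Test = ⌊735·33/100⌋ = 242
Train = 735 - 242 = 493

Train: 493, Test: 242


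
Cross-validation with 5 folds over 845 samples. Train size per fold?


Fold size = 845/5 = 169
Training per fold = 845 - 169 = 676

676


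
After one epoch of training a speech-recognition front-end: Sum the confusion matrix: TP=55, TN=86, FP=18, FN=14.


Total = TP + TN + FP + FN
= 55 + 86 + 18 + 14
= 173
(Predicted positive: 73, predicted negative: 100)

173


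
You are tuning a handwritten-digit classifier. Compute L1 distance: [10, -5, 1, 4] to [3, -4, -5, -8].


d = |10-3| + |-5+ 4| + |1+ 5| + |4+ 8|
  = 7 + 1 + 6 + 12
  = 26

26


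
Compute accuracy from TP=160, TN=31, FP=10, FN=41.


Accuracy = (TP+TN)/(TP+TN+FP+FN)
= (160+31)/(242)
= 191/242 = 78.93%

78.93%


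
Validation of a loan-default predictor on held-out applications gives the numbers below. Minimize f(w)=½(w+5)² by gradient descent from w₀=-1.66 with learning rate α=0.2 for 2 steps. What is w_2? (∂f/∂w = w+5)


step 1: grad = -1.66+5 = 3.34; w = -1.66 - 0.2·(3.34) = -2.328
step 2: grad = -2.328+5 = 2.672; w = -2.328 - 0.2·(2.672) = -2.8624

-2.8624


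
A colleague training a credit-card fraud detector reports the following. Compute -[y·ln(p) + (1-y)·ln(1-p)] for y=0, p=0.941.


BCE = -[y·ln(p) + (1-y)·ln(1-p)]
= -0 - 1·ln(1-0.941)
= -ln(0.059) = 2.8302

2.8302


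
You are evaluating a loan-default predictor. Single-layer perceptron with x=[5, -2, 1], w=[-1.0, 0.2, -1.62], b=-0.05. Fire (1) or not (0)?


z = (5)·(-1.0) + (-2)·(0.2) + (1)·(-1.62) - 0.05
  = -7.07
step(z) = 0 (z<0)

0


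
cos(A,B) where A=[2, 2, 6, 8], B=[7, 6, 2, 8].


A·B = 2·7 + 2·6 + 6·2 + 8·8 = 102
‖A‖ = √108 = 10.3923, ‖B‖ = √153 = 12.3693
cos = 102/(√108·√153) = 102/√16524 = 0.7935

0.7935


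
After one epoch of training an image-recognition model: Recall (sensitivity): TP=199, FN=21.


Recall = TP/(TP+FN)
= 199/(199+21)
= 199/220 = 90.45%

90.45%


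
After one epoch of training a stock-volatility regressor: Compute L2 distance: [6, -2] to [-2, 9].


d = √((6+ 2)² + (-2-9)²)
  = √(64 + 121)
  = √185 = 13.6015

13.6015


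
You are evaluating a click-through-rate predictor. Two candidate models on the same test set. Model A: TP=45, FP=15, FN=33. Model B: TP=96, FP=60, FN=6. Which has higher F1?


Model A: P=45/60=0.75, R=45/78=0.5769, F1=2PR/(P+R)=2TP/(2TP+FP+FN)=90/138=0.6522
Model B: P=96/156=0.6154, R=96/102=0.9412, F1=2PR/(P+R)=2TP/(2TP+FP+FN)=192/258=0.7442
0.6522 < 0.7442 → Model B

Model B


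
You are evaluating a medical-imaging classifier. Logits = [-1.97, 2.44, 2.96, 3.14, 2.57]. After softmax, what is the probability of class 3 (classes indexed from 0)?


Exponentials: e^-1.97=0.1395, e^2.44=11.473, e^2.96=19.298, e^3.14=23.1039, e^2.57=13.0658
Sum = 67.0802
Softmax = [0.0021, 0.171, 0.2877, 0.3444, 0.1948]
p[3] = 23.1039/67.0802 = 0.3444

0.3444


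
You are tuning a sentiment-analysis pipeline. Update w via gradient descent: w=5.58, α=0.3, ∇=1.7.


w_new = w - α·∇
= 5.58 - 0.3·1.7
= 5.58 - 0.51
= 5.07

5.07


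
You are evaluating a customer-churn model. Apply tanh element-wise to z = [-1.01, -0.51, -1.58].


tanh(-1.01) = -0.7658
tanh(-0.51) = -0.4699
tanh(-1.58) = -0.9186
result = [-0.7658, -0.4699, -0.9186]

[-0.7658, -0.4699, -0.9186]


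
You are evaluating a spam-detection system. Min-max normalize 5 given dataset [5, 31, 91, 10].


min=5, max=91
(5-5)/(91-5) = 0/86 = 0.0

0.0


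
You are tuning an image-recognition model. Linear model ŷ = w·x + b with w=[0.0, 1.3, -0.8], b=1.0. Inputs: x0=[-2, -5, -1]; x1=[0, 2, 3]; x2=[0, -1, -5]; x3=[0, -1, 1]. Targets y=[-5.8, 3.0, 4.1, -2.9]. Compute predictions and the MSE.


ŷ0 = (0.0)·(-2) + (1.3)·(-5) + (-0.8)·(-1) + 1.0 = -4.7
ŷ1 = (0.0)·(0) + (1.3)·(2) + (-0.8)·(3) + 1.0 = 1.2
ŷ2 = (0.0)·(0) + (1.3)·(-1) + (-0.8)·(-5) + 1.0 = 3.7
ŷ3 = (0.0)·(0) + (1.3)·(-1) + (-0.8)·(1) + 1.0 = -1.1
errors² = [1.21, 3.24, 0.16, 3.24]
MSE = 7.8500/4 = 1.9625

1.9625


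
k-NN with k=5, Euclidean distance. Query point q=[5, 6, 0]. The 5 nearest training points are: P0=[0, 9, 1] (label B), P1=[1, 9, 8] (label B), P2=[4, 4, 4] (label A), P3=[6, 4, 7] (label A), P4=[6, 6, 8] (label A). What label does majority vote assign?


d(q,P0) = 5.9161  (label B)
d(q,P1) = 9.434  (label B)
d(q,P2) = 4.5826  (label A)
d(q,P3) = 7.3485  (label A)
d(q,P4) = 8.0623  (label A)
Votes: A=3, B=2
Majority → A

A


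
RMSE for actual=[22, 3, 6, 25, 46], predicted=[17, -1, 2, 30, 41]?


MSE = 107/5 = 21.4
RMSE = √(107/5) = 4.626

4.626


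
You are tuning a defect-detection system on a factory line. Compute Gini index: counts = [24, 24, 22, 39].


Probabilities: [24/109, 24/109, 22/109, 39/109] ≈ [0.2202, 0.2202, 0.2018, 0.3578]
Σpᵢ² = (576 + 576 + 484 + 1521)/109² = 3157/11881
Gini = 1 - Σpᵢ² = 1 - 3157/11881 = 0.7343

0.7343


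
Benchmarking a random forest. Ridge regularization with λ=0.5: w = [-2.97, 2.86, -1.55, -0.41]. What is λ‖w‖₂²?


‖w‖₂² = (-2.97)² + (2.86)² + (-1.55)² + (-0.41)²
     = 8.8209 + 8.1796 + 2.4025 + 0.1681
     = 19.5711
λ·‖w‖₂² = 0.5·19.5711 = 9.78555

9.78555


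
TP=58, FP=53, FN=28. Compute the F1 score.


Precision = 58/111 = 0.5225
Recall = 58/86 = 0.6744
F1 = 2·P·R/(P+R) = 2·TP/(2·TP+FP+FN) = 116/(116+53+28) = 116/197 = 0.5888

0.5888


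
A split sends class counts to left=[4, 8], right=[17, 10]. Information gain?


Parent = [21, 18], H_parent = 0.9957
H_left = 0.9183 (n=12), H_right = 0.951 (n=27)
H_children = (12/39)·0.9183 + (27/39)·0.951 = 0.9409
IG = 0.9957 - 0.9409 = 0.0548

0.0548


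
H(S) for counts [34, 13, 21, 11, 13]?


Probabilities: [34/92, 13/92, 21/92, 11/92, 13/92] ≈ [0.3696, 0.1413, 0.2283, 0.1196, 0.1413]
H = -((34/92)·log₂(34/92) + (13/92)·log₂(13/92) + (21/92)·log₂(21/92) + (11/92)·log₂(11/92) + (13/92)·log₂(13/92))
  = 2.1814 bits

2.1814 bits


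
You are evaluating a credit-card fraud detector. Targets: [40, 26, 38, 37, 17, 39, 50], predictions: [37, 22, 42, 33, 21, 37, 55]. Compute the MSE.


Squared errors: (40-37)²=9, (26-22)²=16, (38-42)²=16, (37-33)²=16, (17-21)²=16, (39-37)²=4, (50-55)²=25
Sum = 102
MSE = 102/7 = 102/7

102/7


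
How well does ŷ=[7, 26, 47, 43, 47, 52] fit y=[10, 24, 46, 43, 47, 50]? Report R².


ȳ = 36.6667
SS_res = Σ(y-ŷ)² = 18
SS_tot = Σ(y-ȳ)² = 1283.33
R² = 1 - SS_res/SS_tot = 1 - 0.014 = 0.986

0.986


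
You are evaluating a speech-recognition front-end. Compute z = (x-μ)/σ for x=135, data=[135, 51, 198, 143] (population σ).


μ = 131.75, σ = 52.5518
z = (135 - 131.75)/52.5518 = 0.0618

0.0618


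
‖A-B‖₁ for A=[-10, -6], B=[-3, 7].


d = |-10+ 3| + |-6-7|
  = 7 + 13
  = 20

20


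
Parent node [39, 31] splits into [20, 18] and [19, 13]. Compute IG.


Parent = [39, 31], H_parent = 0.9906
H_left = 0.998 (n=38), H_right = 0.9745 (n=32)
H_children = (38/70)·0.998 + (32/70)·0.9745 = 0.9873
IG = 0.9906 - 0.9873 = 0.0033

0.0033


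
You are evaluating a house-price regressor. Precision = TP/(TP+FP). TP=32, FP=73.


Precision = TP/(TP+FP)
= 32/(32+73)
= 32/105 = 30.48%

30.48%


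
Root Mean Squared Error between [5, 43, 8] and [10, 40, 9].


MSE = 35/3 = 11.6667
RMSE = √(35/3) = 3.4157

3.4157


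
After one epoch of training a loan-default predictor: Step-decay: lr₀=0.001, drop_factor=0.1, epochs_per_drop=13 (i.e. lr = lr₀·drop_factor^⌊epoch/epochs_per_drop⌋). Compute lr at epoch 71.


n_drops = ⌊71/13⌋ = 5
lr = 0.001·0.1^5 = 0.001·0.00001 = 0.00000001

0.00000001


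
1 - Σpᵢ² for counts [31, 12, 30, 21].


Probabilities: [31/94, 12/94, 30/94, 21/94] ≈ [0.3298, 0.1277, 0.3191, 0.2234]
Σpᵢ² = (961 + 144 + 900 + 441)/94² = 2446/8836
Gini = 1 - Σpᵢ² = 1 - 2446/8836 = 0.7232

0.7232


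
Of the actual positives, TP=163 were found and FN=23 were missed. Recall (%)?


Recall = TP/(TP+FN)
= 163/(163+23)
= 163/186 = 87.63%

87.63%


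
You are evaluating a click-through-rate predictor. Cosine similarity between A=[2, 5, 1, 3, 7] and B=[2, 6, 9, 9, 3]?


A·B = 2·2 + 5·6 + 1·9 + 3·9 + 7·3 = 91
‖A‖ = √88 = 9.3808, ‖B‖ = √211 = 14.5258
cos = 91/(√88·√211) = 91/√18568 = 0.6678

0.6678


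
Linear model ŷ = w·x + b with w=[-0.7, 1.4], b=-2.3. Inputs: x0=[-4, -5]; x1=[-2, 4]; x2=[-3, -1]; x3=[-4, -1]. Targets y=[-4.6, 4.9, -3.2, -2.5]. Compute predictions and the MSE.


ŷ0 = (-0.7)·(-4) + (1.4)·(-5) - 2.3 = -6.5
ŷ1 = (-0.7)·(-2) + (1.4)·(4) - 2.3 = 4.7
ŷ2 = (-0.7)·(-3) + (1.4)·(-1) - 2.3 = -1.6
ŷ3 = (-0.7)·(-4) + (1.4)·(-1) - 2.3 = -0.9
errors² = [3.61, 0.04, 2.56, 2.56]
MSE = 8.7700/4 = 2.1925

2.1925


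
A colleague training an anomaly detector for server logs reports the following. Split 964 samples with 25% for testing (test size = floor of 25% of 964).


Test = ⌊964·25/100⌋ = 241
Train = 964 - 241 = 723

Train: 723, Test: 241


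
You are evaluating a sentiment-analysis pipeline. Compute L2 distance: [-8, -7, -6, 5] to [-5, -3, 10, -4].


d = √((-8+ 5)² + (-7+ 3)² + (-6-10)² + (5+ 4)²)
  = √(9 + 16 + 256 + 81)
  = √362 = 19.0263

19.0263


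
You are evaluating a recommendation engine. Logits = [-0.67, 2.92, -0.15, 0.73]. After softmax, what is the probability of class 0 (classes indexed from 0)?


Exponentials: e^-0.67=0.5117, e^2.92=18.5413, e^-0.15=0.8607, e^0.73=2.0751
Sum = 21.9888
Softmax = [0.0233, 0.8432, 0.0391, 0.0944]
p[0] = 0.5117/21.9888 = 0.0233

0.0233
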